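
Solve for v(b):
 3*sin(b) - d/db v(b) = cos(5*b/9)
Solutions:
 v(b) = C1 - 9*sin(5*b/9)/5 - 3*cos(b)


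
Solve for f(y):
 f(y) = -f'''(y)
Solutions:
 f(y) = C3*exp(-y) + (C1*sin(sqrt(3)*y/2) + C2*cos(sqrt(3)*y/2))*exp(y/2)


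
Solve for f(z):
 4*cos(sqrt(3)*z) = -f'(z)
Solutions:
 f(z) = C1 - 4*sqrt(3)*sin(sqrt(3)*z)/3


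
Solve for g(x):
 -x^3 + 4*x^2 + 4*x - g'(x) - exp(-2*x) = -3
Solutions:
 g(x) = C1 - x^4/4 + 4*x^3/3 + 2*x^2 + 3*x + exp(-2*x)/2


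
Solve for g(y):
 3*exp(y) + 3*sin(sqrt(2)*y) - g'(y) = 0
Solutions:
 g(y) = C1 + 3*exp(y) - 3*sqrt(2)*cos(sqrt(2)*y)/2


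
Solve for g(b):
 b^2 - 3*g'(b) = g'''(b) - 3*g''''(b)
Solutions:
 g(b) = C1 + C2*exp(b*(-2^(2/3)*(27*sqrt(733) + 731)^(1/3) - 2*2^(1/3)/(27*sqrt(733) + 731)^(1/3) + 4)/36)*sin(2^(1/3)*sqrt(3)*b*(-2^(1/3)*(27*sqrt(733) + 731)^(1/3) + 2/(27*sqrt(733) + 731)^(1/3))/36) + C3*exp(b*(-2^(2/3)*(27*sqrt(733) + 731)^(1/3) - 2*2^(1/3)/(27*sqrt(733) + 731)^(1/3) + 4)/36)*cos(2^(1/3)*sqrt(3)*b*(-2^(1/3)*(27*sqrt(733) + 731)^(1/3) + 2/(27*sqrt(733) + 731)^(1/3))/36) + C4*exp(b*(2*2^(1/3)/(27*sqrt(733) + 731)^(1/3) + 2 + 2^(2/3)*(27*sqrt(733) + 731)^(1/3))/18) + b^3/9 - 2*b/9


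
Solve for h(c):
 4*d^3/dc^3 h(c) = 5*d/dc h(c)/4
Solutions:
 h(c) = C1 + C2*exp(-sqrt(5)*c/4) + C3*exp(sqrt(5)*c/4)


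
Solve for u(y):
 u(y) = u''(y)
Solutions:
 u(y) = C1*exp(-y) + C2*exp(y)


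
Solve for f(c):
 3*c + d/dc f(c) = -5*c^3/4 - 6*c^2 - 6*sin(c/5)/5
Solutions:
 f(c) = C1 - 5*c^4/16 - 2*c^3 - 3*c^2/2 + 6*cos(c/5)


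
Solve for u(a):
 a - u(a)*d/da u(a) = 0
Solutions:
 u(a) = -sqrt(C1 + a^2)
 u(a) = sqrt(C1 + a^2)


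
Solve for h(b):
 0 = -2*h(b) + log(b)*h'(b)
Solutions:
 h(b) = C1*exp(2*li(b))


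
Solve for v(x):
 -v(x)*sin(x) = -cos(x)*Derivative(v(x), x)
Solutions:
 v(x) = C1/cos(x)


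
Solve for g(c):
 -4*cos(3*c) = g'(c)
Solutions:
 g(c) = C1 - 4*sin(3*c)/3


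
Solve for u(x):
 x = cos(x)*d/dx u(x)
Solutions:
 u(x) = C1 + Integral(x/cos(x), x)


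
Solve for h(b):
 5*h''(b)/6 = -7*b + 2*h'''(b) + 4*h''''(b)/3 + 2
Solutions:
 h(b) = C1 + C2*b + C3*exp(b*(-3 + sqrt(19))/4) + C4*exp(-b*(3 + sqrt(19))/4) - 7*b^3/5 - 222*b^2/25


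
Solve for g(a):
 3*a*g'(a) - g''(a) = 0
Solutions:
 g(a) = C1 + C2*erfi(sqrt(6)*a/2)


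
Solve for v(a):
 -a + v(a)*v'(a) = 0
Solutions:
 v(a) = -sqrt(C1 + a^2)
 v(a) = sqrt(C1 + a^2)


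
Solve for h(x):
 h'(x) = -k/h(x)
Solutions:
 h(x) = -sqrt(C1 - 2*k*x)
 h(x) = sqrt(C1 - 2*k*x)


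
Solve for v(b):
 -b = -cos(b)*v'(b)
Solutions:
 v(b) = C1 + Integral(b/cos(b), b)


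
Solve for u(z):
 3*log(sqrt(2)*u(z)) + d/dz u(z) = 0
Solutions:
 2*Integral(1/(2*log(_y) + log(2)), (_y, u(z)))/3 = C1 - z


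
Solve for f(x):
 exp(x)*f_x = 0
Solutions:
 f(x) = C1


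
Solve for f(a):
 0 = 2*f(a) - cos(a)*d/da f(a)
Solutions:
 f(a) = C1*(sin(a) + 1)/(sin(a) - 1)


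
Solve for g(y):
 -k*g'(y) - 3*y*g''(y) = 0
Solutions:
 g(y) = C1 + y^(1 - re(k)/3)*(C2*sin(log(y)*Abs(im(k))/3) + C3*cos(log(y)*im(k)/3))


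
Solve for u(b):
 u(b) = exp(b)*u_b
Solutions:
 u(b) = C1*exp(-exp(-b))


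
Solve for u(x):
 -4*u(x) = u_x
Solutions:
 u(x) = C1*exp(-4*x)


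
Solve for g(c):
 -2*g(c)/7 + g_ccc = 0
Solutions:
 g(c) = C3*exp(2^(1/3)*7^(2/3)*c/7) + (C1*sin(2^(1/3)*sqrt(3)*7^(2/3)*c/14) + C2*cos(2^(1/3)*sqrt(3)*7^(2/3)*c/14))*exp(-2^(1/3)*7^(2/3)*c/14)


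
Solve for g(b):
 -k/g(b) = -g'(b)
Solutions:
 g(b) = -sqrt(C1 + 2*b*k)
 g(b) = sqrt(C1 + 2*b*k)


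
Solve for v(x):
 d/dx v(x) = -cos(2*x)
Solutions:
 v(x) = C1 - sin(2*x)/2


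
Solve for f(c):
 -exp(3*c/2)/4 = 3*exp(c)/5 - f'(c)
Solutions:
 f(c) = C1 + exp(3*c/2)/6 + 3*exp(c)/5


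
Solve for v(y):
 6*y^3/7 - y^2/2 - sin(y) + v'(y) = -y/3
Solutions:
 v(y) = C1 - 3*y^4/14 + y^3/6 - y^2/6 - cos(y)


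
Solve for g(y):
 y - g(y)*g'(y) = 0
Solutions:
 g(y) = -sqrt(C1 + y^2)
 g(y) = sqrt(C1 + y^2)


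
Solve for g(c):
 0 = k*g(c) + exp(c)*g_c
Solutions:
 g(c) = C1*exp(k*exp(-c))


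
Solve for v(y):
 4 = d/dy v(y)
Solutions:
 v(y) = C1 + 4*y


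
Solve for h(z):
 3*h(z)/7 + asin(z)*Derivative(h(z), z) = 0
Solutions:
 h(z) = C1*exp(-3*Integral(1/asin(z), z)/7)


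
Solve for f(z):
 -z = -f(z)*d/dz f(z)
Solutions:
 f(z) = -sqrt(C1 + z^2)
 f(z) = sqrt(C1 + z^2)


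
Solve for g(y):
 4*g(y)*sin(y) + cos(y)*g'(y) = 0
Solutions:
 g(y) = C1*cos(y)^4


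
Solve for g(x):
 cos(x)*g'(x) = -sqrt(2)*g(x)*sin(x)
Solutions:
 g(x) = C1*cos(x)^(sqrt(2))


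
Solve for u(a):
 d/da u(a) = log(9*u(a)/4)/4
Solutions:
 4*Integral(1/(-log(_y) - 2*log(3) + 2*log(2)), (_y, u(a))) = C1 - a


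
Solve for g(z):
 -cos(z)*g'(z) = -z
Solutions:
 g(z) = C1 + Integral(z/cos(z), z)


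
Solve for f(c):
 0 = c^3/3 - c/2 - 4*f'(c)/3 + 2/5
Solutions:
 f(c) = C1 + c^4/16 - 3*c^2/16 + 3*c/10


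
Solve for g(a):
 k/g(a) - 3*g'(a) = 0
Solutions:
 g(a) = -sqrt(C1 + 6*a*k)/3
 g(a) = sqrt(C1 + 6*a*k)/3


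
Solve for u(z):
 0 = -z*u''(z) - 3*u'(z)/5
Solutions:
 u(z) = C1 + C2*z^(2/5)


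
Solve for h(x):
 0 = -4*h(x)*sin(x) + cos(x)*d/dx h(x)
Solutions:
 h(x) = C1/cos(x)^4


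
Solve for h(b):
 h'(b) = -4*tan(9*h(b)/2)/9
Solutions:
 h(b) = -2*asin(C1*exp(-2*b))/9 + 2*pi/9
 h(b) = 2*asin(C1*exp(-2*b))/9


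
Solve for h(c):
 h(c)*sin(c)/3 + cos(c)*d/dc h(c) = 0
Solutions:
 h(c) = C1*cos(c)^(1/3)


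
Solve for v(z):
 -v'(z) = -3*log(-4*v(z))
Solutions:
 -Integral(1/(log(-_y) + 2*log(2)), (_y, v(z)))/3 = C1 - z


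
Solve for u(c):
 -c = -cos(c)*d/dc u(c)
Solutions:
 u(c) = C1 + Integral(c/cos(c), c)


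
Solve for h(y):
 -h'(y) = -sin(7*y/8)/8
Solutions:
 h(y) = C1 - cos(7*y/8)/7


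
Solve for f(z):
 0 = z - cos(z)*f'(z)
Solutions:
 f(z) = C1 + Integral(z/cos(z), z)


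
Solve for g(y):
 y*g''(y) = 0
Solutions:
 g(y) = C1 + C2*y


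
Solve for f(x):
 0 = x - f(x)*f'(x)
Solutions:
 f(x) = -sqrt(C1 + x^2)
 f(x) = sqrt(C1 + x^2)


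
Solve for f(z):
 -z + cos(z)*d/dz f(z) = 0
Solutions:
 f(z) = C1 + Integral(z/cos(z), z)


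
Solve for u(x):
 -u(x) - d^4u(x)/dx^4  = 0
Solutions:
 u(x) = (C1*sin(sqrt(2)*x/2) + C2*cos(sqrt(2)*x/2))*exp(-sqrt(2)*x/2) + (C3*sin(sqrt(2)*x/2) + C4*cos(sqrt(2)*x/2))*exp(sqrt(2)*x/2)


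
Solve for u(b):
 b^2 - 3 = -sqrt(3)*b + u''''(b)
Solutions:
 u(b) = C1 + C2*b + C3*b^2 + C4*b^3 + b^6/360 + sqrt(3)*b^5/120 - b^4/8


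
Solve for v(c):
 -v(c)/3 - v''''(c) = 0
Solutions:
 v(c) = (C1*sin(sqrt(2)*3^(3/4)*c/6) + C2*cos(sqrt(2)*3^(3/4)*c/6))*exp(-sqrt(2)*3^(3/4)*c/6) + (C3*sin(sqrt(2)*3^(3/4)*c/6) + C4*cos(sqrt(2)*3^(3/4)*c/6))*exp(sqrt(2)*3^(3/4)*c/6)


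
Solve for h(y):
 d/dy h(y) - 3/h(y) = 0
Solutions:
 h(y) = -sqrt(C1 + 6*y)
 h(y) = sqrt(C1 + 6*y)


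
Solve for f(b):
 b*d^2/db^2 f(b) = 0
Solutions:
 f(b) = C1 + C2*b


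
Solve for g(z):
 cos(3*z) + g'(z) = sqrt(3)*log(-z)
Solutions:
 g(z) = C1 + sqrt(3)*z*(log(-z) - 1) - sin(3*z)/3


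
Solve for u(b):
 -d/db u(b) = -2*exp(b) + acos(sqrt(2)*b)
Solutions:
 u(b) = C1 - b*acos(sqrt(2)*b) + sqrt(2)*sqrt(1 - 2*b^2)/2 + 2*exp(b)


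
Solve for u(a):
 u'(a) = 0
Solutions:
 u(a) = C1


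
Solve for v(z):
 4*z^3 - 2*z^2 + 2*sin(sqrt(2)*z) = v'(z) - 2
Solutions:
 v(z) = C1 + z^4 - 2*z^3/3 + 2*z - sqrt(2)*cos(sqrt(2)*z)


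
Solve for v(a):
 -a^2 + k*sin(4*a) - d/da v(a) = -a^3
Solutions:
 v(a) = C1 + a^4/4 - a^3/3 - k*cos(4*a)/4


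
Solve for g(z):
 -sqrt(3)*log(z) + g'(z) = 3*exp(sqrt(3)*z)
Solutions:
 g(z) = C1 + sqrt(3)*z*log(z) - sqrt(3)*z + sqrt(3)*exp(sqrt(3)*z)


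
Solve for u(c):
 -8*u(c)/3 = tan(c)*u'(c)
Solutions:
 u(c) = C1/sin(c)^(8/3)


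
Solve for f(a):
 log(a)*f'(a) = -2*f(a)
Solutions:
 f(a) = C1*exp(-2*li(a))


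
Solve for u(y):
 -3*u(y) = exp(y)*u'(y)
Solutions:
 u(y) = C1*exp(3*exp(-y))


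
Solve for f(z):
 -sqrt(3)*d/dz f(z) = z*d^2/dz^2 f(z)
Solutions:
 f(z) = C1 + C2*z^(1 - sqrt(3))


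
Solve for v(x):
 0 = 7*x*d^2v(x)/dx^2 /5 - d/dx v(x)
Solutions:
 v(x) = C1 + C2*x^(12/7)


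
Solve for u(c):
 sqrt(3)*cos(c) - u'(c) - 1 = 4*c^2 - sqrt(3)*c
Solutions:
 u(c) = C1 - 4*c^3/3 + sqrt(3)*c^2/2 - c + sqrt(3)*sin(c)


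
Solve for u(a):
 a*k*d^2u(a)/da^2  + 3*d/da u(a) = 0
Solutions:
 u(a) = C1 + a^(((re(k) - 3)*re(k) + im(k)^2)/(re(k)^2 + im(k)^2))*(C2*sin(3*log(a)*Abs(im(k))/(re(k)^2 + im(k)^2)) + C3*cos(3*log(a)*im(k)/(re(k)^2 + im(k)^2)))


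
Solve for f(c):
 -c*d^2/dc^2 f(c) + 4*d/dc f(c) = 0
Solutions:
 f(c) = C1 + C2*c^5


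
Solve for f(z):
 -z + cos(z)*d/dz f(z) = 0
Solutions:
 f(z) = C1 + Integral(z/cos(z), z)


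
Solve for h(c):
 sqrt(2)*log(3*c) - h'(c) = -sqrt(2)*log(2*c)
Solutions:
 h(c) = C1 + 2*sqrt(2)*c*log(c) - 2*sqrt(2)*c + sqrt(2)*c*log(6)


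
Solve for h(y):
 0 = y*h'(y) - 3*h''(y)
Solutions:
 h(y) = C1 + C2*erfi(sqrt(6)*y/6)


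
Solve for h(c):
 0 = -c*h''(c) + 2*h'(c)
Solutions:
 h(c) = C1 + C2*c^3


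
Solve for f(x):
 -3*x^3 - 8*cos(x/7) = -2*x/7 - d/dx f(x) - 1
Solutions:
 f(x) = C1 + 3*x^4/4 - x^2/7 - x + 56*sin(x/7)


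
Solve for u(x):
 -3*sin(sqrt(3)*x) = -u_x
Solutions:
 u(x) = C1 - sqrt(3)*cos(sqrt(3)*x)


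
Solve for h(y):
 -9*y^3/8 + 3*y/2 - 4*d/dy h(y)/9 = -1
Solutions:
 h(y) = C1 - 81*y^4/128 + 27*y^2/16 + 9*y/4


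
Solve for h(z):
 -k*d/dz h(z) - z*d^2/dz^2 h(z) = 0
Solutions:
 h(z) = C1 + z^(1 - re(k))*(C2*sin(log(z)*Abs(im(k))) + C3*cos(log(z)*im(k)))


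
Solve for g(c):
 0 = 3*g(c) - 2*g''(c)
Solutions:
 g(c) = C1*exp(-sqrt(6)*c/2) + C2*exp(sqrt(6)*c/2)


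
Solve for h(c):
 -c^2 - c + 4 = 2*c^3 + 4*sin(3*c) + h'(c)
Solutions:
 h(c) = C1 - c^4/2 - c^3/3 - c^2/2 + 4*c + 4*cos(3*c)/3


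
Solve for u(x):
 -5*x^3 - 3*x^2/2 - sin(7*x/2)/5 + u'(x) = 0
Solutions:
 u(x) = C1 + 5*x^4/4 + x^3/2 - 2*cos(7*x/2)/35


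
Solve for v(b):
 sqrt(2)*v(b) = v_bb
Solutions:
 v(b) = C1*exp(-2^(1/4)*b) + C2*exp(2^(1/4)*b)


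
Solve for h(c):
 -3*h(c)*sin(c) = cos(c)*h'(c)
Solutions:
 h(c) = C1*cos(c)^3


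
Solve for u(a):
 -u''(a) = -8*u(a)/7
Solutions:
 u(a) = C1*exp(-2*sqrt(14)*a/7) + C2*exp(2*sqrt(14)*a/7)


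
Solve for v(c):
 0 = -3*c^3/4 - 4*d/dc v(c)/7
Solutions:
 v(c) = C1 - 21*c^4/64


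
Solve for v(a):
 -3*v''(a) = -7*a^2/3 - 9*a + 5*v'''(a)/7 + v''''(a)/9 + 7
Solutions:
 v(a) = C1 + C2*a + 7*a^4/108 + 71*a^3/162 - 2566*a^2/1701 + (C3*sin(33*sqrt(3)*a/14) + C4*cos(33*sqrt(3)*a/14))*exp(-45*a/14)


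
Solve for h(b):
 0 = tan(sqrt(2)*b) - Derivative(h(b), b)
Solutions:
 h(b) = C1 - sqrt(2)*log(cos(sqrt(2)*b))/2


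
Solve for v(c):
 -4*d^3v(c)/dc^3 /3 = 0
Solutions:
 v(c) = C1 + C2*c + C3*c^2


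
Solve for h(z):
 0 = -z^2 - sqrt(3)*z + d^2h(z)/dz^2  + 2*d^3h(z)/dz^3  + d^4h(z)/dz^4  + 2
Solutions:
 h(z) = C1 + C4*exp(-z) + z^4/12 + z^3*(-4 + sqrt(3))/6 + z^2*(2 - sqrt(3)) + z*(C2 + C3*exp(-z))


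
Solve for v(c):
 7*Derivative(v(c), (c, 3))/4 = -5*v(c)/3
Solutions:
 v(c) = C3*exp(-20^(1/3)*21^(2/3)*c/21) + (C1*sin(20^(1/3)*3^(1/6)*7^(2/3)*c/14) + C2*cos(20^(1/3)*3^(1/6)*7^(2/3)*c/14))*exp(20^(1/3)*21^(2/3)*c/42)


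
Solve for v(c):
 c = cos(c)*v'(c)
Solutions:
 v(c) = C1 + Integral(c/cos(c), c)


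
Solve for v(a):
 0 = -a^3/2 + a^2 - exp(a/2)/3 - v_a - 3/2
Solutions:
 v(a) = C1 - a^4/8 + a^3/3 - 3*a/2 - 2*exp(a/2)/3


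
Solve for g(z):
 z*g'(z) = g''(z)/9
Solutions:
 g(z) = C1 + C2*erfi(3*sqrt(2)*z/2)


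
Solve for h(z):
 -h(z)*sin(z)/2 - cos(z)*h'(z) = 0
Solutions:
 h(z) = C1*sqrt(cos(z))


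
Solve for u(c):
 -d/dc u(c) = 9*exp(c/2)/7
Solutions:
 u(c) = C1 - 18*exp(c/2)/7


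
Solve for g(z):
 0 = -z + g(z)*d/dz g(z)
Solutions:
 g(z) = -sqrt(C1 + z^2)
 g(z) = sqrt(C1 + z^2)


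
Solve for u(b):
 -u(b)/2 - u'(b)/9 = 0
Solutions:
 u(b) = C1*exp(-9*b/2)


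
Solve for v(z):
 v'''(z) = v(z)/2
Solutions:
 v(z) = C3*exp(2^(2/3)*z/2) + (C1*sin(2^(2/3)*sqrt(3)*z/4) + C2*cos(2^(2/3)*sqrt(3)*z/4))*exp(-2^(2/3)*z/4)


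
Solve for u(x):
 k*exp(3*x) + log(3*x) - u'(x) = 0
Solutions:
 u(x) = C1 + k*exp(3*x)/3 + x*log(x) + x*(-1 + log(3))


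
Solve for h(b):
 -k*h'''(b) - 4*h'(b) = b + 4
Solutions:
 h(b) = C1 + C2*exp(-2*b*sqrt(-1/k)) + C3*exp(2*b*sqrt(-1/k)) - b^2/8 - b


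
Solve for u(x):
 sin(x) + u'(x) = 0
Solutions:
 u(x) = C1 + cos(x)


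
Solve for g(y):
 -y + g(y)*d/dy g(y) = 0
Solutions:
 g(y) = -sqrt(C1 + y^2)
 g(y) = sqrt(C1 + y^2)


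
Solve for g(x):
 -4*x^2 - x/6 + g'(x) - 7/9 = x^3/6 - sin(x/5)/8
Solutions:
 g(x) = C1 + x^4/24 + 4*x^3/3 + x^2/12 + 7*x/9 + 5*cos(x/5)/8


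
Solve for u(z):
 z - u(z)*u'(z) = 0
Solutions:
 u(z) = -sqrt(C1 + z^2)
 u(z) = sqrt(C1 + z^2)


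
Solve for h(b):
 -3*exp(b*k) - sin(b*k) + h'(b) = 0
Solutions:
 h(b) = C1 + 3*exp(b*k)/k - cos(b*k)/k


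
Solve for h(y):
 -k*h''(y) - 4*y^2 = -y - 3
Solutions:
 h(y) = C1 + C2*y - y^4/(3*k) + y^3/(6*k) + 3*y^2/(2*k)


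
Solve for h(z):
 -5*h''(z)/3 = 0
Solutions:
 h(z) = C1 + C2*z


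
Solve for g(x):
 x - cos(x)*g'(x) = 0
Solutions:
 g(x) = C1 + Integral(x/cos(x), x)


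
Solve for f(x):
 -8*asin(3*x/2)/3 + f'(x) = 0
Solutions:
 f(x) = C1 + 8*x*asin(3*x/2)/3 + 8*sqrt(4 - 9*x^2)/9


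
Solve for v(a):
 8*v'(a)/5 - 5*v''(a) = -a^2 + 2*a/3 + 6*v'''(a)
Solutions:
 v(a) = C1 + C2*exp(a*(-25 + sqrt(1585))/60) + C3*exp(-a*(25 + sqrt(1585))/60) - 5*a^3/24 - 335*a^2/192 - 11975*a/768


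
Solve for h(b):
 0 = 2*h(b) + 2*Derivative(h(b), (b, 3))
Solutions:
 h(b) = C3*exp(-b) + (C1*sin(sqrt(3)*b/2) + C2*cos(sqrt(3)*b/2))*exp(b/2)


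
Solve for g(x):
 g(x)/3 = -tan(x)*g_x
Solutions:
 g(x) = C1/sin(x)^(1/3)


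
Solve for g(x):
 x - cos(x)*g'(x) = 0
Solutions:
 g(x) = C1 + Integral(x/cos(x), x)


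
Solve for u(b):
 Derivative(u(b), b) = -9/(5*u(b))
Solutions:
 u(b) = -sqrt(C1 - 90*b)/5
 u(b) = sqrt(C1 - 90*b)/5


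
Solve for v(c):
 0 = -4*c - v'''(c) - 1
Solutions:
 v(c) = C1 + C2*c + C3*c^2 - c^4/6 - c^3/6


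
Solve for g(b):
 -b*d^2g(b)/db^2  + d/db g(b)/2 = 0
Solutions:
 g(b) = C1 + C2*b^(3/2)


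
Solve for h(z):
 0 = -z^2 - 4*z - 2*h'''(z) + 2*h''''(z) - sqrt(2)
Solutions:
 h(z) = C1 + C2*z + C3*z^2 + C4*exp(z) - z^5/120 - z^4/8 + z^3*(-6 - sqrt(2))/12


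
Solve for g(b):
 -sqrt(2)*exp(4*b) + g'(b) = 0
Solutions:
 g(b) = C1 + sqrt(2)*exp(4*b)/4


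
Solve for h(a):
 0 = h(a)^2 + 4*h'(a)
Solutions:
 h(a) = 4/(C1 + a)


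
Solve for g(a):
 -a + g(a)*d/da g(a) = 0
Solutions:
 g(a) = -sqrt(C1 + a^2)
 g(a) = sqrt(C1 + a^2)


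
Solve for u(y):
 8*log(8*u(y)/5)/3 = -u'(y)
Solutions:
 3*Integral(1/(log(_y) - log(5) + 3*log(2)), (_y, u(y)))/8 = C1 - y


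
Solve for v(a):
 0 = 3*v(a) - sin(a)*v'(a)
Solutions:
 v(a) = C1*(cos(a) - 1)^(3/2)/(cos(a) + 1)^(3/2)


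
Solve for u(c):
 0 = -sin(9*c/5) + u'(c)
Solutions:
 u(c) = C1 - 5*cos(9*c/5)/9


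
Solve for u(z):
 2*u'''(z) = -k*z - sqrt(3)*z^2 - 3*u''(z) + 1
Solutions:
 u(z) = C1 + C2*z + C3*exp(-3*z/2) - sqrt(3)*z^4/36 + z^3*(-3*k + 4*sqrt(3))/54 + z^2*(6*k - 8*sqrt(3) + 9)/54


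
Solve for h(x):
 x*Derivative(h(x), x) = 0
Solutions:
 h(x) = C1


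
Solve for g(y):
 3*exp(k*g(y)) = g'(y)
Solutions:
 g(y) = Piecewise((log(-1/(C1*k + 3*k*y))/k, Ne(k, 0)), (nan, True))
 g(y) = Piecewise((C1 + 3*y, Eq(k, 0)), (nan, True))


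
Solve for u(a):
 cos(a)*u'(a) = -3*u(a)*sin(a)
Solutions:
 u(a) = C1*cos(a)^3


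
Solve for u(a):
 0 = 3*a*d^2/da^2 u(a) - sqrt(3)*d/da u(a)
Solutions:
 u(a) = C1 + C2*a^(sqrt(3)/3 + 1)


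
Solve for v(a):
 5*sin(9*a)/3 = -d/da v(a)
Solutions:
 v(a) = C1 + 5*cos(9*a)/27


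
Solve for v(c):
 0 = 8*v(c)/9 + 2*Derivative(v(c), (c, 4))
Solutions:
 v(c) = (C1*sin(sqrt(3)*c/3) + C2*cos(sqrt(3)*c/3))*exp(-sqrt(3)*c/3) + (C3*sin(sqrt(3)*c/3) + C4*cos(sqrt(3)*c/3))*exp(sqrt(3)*c/3)


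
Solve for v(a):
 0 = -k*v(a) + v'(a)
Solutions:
 v(a) = C1*exp(a*k)


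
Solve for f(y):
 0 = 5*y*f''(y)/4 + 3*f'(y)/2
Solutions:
 f(y) = C1 + C2/y^(1/5)


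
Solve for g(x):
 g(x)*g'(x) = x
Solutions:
 g(x) = -sqrt(C1 + x^2)
 g(x) = sqrt(C1 + x^2)


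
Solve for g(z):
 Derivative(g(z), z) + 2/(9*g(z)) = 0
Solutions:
 g(z) = -sqrt(C1 - 4*z)/3
 g(z) = sqrt(C1 - 4*z)/3


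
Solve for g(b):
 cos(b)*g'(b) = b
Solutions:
 g(b) = C1 + Integral(b/cos(b), b)


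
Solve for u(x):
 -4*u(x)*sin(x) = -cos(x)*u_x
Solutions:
 u(x) = C1/cos(x)^4


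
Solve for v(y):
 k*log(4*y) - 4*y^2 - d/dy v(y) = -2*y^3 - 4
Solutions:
 v(y) = C1 + k*y*log(y) - k*y + k*y*log(4) + y^4/2 - 4*y^3/3 + 4*y


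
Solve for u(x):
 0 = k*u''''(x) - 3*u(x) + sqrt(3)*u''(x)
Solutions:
 u(x) = C1*exp(-sqrt(2)*3^(1/4)*x*sqrt((-sqrt(4*k + 1) - 1)/k)/2) + C2*exp(sqrt(2)*3^(1/4)*x*sqrt((-sqrt(4*k + 1) - 1)/k)/2) + C3*exp(-sqrt(2)*3^(1/4)*x*sqrt((sqrt(4*k + 1) - 1)/k)/2) + C4*exp(sqrt(2)*3^(1/4)*x*sqrt((sqrt(4*k + 1) - 1)/k)/2)


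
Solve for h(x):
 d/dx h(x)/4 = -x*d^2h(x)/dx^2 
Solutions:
 h(x) = C1 + C2*x^(3/4)


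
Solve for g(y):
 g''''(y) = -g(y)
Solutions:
 g(y) = (C1*sin(sqrt(2)*y/2) + C2*cos(sqrt(2)*y/2))*exp(-sqrt(2)*y/2) + (C3*sin(sqrt(2)*y/2) + C4*cos(sqrt(2)*y/2))*exp(sqrt(2)*y/2)


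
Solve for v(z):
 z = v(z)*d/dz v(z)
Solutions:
 v(z) = -sqrt(C1 + z^2)
 v(z) = sqrt(C1 + z^2)


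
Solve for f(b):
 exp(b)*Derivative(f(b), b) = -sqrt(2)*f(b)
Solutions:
 f(b) = C1*exp(sqrt(2)*exp(-b))


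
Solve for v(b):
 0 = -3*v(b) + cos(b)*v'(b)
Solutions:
 v(b) = C1*(sin(b) + 1)^(3/2)/(sin(b) - 1)^(3/2)


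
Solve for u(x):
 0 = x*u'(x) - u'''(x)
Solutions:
 u(x) = C1 + Integral(C2*airyai(x) + C3*airybi(x), x)


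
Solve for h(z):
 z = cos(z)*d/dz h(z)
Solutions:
 h(z) = C1 + Integral(z/cos(z), z)


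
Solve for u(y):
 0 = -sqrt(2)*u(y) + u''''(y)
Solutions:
 u(y) = C1*exp(-2^(1/8)*y) + C2*exp(2^(1/8)*y) + C3*sin(2^(1/8)*y) + C4*cos(2^(1/8)*y)


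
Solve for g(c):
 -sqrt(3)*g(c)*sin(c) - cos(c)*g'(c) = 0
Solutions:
 g(c) = C1*cos(c)^(sqrt(3))


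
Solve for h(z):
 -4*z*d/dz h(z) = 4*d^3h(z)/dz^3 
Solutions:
 h(z) = C1 + Integral(C2*airyai(-z) + C3*airybi(-z), z)


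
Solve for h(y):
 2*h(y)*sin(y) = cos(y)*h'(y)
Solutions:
 h(y) = C1/cos(y)^2


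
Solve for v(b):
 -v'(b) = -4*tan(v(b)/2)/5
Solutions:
 v(b) = -2*asin(C1*exp(2*b/5)) + 2*pi
 v(b) = 2*asin(C1*exp(2*b/5))


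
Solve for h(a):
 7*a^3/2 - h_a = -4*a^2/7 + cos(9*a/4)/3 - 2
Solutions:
 h(a) = C1 + 7*a^4/8 + 4*a^3/21 + 2*a - 4*sin(9*a/4)/27


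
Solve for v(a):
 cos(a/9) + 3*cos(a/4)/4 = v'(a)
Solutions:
 v(a) = C1 + 9*sin(a/9) + 3*sin(a/4)


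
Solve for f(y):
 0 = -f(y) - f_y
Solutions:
 f(y) = C1*exp(-y)


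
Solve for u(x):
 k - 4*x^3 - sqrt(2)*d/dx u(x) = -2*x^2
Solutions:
 u(x) = C1 + sqrt(2)*k*x/2 - sqrt(2)*x^4/2 + sqrt(2)*x^3/3


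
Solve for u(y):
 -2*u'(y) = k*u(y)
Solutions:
 u(y) = C1*exp(-k*y/2)


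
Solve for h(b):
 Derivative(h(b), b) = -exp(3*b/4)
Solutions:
 h(b) = C1 - 4*exp(3*b/4)/3


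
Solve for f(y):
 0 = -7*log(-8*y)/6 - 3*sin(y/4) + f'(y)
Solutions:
 f(y) = C1 + 7*y*log(-y)/6 - 7*y/6 + 7*y*log(2)/2 - 12*cos(y/4)


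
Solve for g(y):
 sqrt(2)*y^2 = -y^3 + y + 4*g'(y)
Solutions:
 g(y) = C1 + y^4/16 + sqrt(2)*y^3/12 - y^2/8


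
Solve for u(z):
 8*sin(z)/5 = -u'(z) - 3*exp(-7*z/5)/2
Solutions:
 u(z) = C1 + 8*cos(z)/5 + 15*exp(-7*z/5)/14


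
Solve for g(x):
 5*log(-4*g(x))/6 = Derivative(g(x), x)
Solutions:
 -6*Integral(1/(log(-_y) + 2*log(2)), (_y, g(x)))/5 = C1 - x


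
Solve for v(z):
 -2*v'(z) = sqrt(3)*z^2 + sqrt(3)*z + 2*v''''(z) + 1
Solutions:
 v(z) = C1 + C4*exp(-z) - sqrt(3)*z^3/6 - sqrt(3)*z^2/4 - z/2 + (C2*sin(sqrt(3)*z/2) + C3*cos(sqrt(3)*z/2))*exp(z/2)


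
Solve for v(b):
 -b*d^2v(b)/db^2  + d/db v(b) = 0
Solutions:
 v(b) = C1 + C2*b^2


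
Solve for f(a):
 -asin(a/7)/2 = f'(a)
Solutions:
 f(a) = C1 - a*asin(a/7)/2 - sqrt(49 - a^2)/2


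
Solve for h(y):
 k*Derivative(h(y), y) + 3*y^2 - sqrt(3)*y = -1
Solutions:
 h(y) = C1 - y^3/k + sqrt(3)*y^2/(2*k) - y/k


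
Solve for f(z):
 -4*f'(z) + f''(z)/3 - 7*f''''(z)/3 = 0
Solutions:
 f(z) = C1 + C2*exp(21^(1/3)*z*(21^(1/3)/(sqrt(142863) + 378)^(1/3) + (sqrt(142863) + 378)^(1/3))/42)*sin(3^(1/6)*7^(1/3)*z*(-3^(2/3)*(sqrt(142863) + 378)^(1/3) + 3*7^(1/3)/(sqrt(142863) + 378)^(1/3))/42) + C3*exp(21^(1/3)*z*(21^(1/3)/(sqrt(142863) + 378)^(1/3) + (sqrt(142863) + 378)^(1/3))/42)*cos(3^(1/6)*7^(1/3)*z*(-3^(2/3)*(sqrt(142863) + 378)^(1/3) + 3*7^(1/3)/(sqrt(142863) + 378)^(1/3))/42) + C4*exp(-21^(1/3)*z*(21^(1/3)/(sqrt(142863) + 378)^(1/3) + (sqrt(142863) + 378)^(1/3))/21)


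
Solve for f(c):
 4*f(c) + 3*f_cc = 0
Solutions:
 f(c) = C1*sin(2*sqrt(3)*c/3) + C2*cos(2*sqrt(3)*c/3)


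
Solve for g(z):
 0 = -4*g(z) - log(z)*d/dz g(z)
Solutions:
 g(z) = C1*exp(-4*li(z))


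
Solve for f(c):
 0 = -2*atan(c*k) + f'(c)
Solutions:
 f(c) = C1 + 2*Piecewise((c*atan(c*k) - log(c^2*k^2 + 1)/(2*k), Ne(k, 0)), (0, True))


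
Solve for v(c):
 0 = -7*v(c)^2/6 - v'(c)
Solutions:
 v(c) = 6/(C1 + 7*c)


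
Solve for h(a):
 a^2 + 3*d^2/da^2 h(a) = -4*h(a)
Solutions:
 h(a) = C1*sin(2*sqrt(3)*a/3) + C2*cos(2*sqrt(3)*a/3) - a^2/4 + 3/8


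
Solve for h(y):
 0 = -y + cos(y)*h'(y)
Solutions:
 h(y) = C1 + Integral(y/cos(y), y)


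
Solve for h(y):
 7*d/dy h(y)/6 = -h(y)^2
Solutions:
 h(y) = 7/(C1 + 6*y)


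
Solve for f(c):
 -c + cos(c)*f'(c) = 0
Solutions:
 f(c) = C1 + Integral(c/cos(c), c)


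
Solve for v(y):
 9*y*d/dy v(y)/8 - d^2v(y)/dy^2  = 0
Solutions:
 v(y) = C1 + C2*erfi(3*y/4)


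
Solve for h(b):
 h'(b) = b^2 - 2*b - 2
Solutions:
 h(b) = C1 + b^3/3 - b^2 - 2*b


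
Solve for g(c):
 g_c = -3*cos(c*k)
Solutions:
 g(c) = C1 - 3*sin(c*k)/k


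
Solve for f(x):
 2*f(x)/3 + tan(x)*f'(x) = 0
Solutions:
 f(x) = C1/sin(x)^(2/3)


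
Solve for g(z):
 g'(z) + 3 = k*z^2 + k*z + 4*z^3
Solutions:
 g(z) = C1 + k*z^3/3 + k*z^2/2 + z^4 - 3*z


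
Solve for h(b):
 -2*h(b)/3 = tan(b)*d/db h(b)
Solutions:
 h(b) = C1/sin(b)^(2/3)


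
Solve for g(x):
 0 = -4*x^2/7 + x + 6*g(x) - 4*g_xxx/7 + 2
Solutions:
 g(x) = C3*exp(2^(2/3)*21^(1/3)*x/2) + 2*x^2/21 - x/6 + (C1*sin(2^(2/3)*3^(5/6)*7^(1/3)*x/4) + C2*cos(2^(2/3)*3^(5/6)*7^(1/3)*x/4))*exp(-2^(2/3)*21^(1/3)*x/4) - 1/3


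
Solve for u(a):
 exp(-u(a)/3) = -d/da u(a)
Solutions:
 u(a) = 3*log(C1 - a/3)


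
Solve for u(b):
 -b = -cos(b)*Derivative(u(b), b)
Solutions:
 u(b) = C1 + Integral(b/cos(b), b)


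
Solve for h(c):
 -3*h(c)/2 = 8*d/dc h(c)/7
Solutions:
 h(c) = C1*exp(-21*c/16)


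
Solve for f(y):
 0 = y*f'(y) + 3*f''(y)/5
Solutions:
 f(y) = C1 + C2*erf(sqrt(30)*y/6)


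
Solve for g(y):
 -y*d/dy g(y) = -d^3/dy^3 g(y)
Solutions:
 g(y) = C1 + Integral(C2*airyai(y) + C3*airybi(y), y)


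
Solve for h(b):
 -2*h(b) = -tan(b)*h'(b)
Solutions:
 h(b) = C1*sin(b)^2


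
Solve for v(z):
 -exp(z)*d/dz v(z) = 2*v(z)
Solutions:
 v(z) = C1*exp(2*exp(-z))


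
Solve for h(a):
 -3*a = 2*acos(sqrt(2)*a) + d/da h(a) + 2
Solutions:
 h(a) = C1 - 3*a^2/2 - 2*a*acos(sqrt(2)*a) - 2*a + sqrt(2)*sqrt(1 - 2*a^2)


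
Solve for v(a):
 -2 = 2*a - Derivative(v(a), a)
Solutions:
 v(a) = C1 + a^2 + 2*a


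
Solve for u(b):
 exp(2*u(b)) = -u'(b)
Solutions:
 u(b) = log(-sqrt(-1/(C1 - b))) - log(2)/2
 u(b) = log(-1/(C1 - b))/2 - log(2)/2


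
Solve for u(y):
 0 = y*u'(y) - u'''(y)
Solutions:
 u(y) = C1 + Integral(C2*airyai(y) + C3*airybi(y), y)


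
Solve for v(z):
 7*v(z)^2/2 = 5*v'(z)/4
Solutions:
 v(z) = -5/(C1 + 14*z)


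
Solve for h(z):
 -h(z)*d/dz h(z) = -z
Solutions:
 h(z) = -sqrt(C1 + z^2)
 h(z) = sqrt(C1 + z^2)


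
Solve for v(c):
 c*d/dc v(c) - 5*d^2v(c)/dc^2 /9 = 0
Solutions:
 v(c) = C1 + C2*erfi(3*sqrt(10)*c/10)


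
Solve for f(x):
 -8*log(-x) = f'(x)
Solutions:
 f(x) = C1 - 8*x*log(-x) + 8*x


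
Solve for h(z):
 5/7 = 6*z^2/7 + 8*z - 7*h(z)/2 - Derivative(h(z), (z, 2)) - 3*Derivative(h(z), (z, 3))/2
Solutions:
 h(z) = C1*exp(z*(-8 + 8*2^(1/3)/(9*sqrt(36393) + 1717)^(1/3) + 2^(2/3)*(9*sqrt(36393) + 1717)^(1/3))/36)*sin(2^(1/3)*sqrt(3)*z*(-2^(1/3)*(9*sqrt(36393) + 1717)^(1/3) + 8/(9*sqrt(36393) + 1717)^(1/3))/36) + C2*exp(z*(-8 + 8*2^(1/3)/(9*sqrt(36393) + 1717)^(1/3) + 2^(2/3)*(9*sqrt(36393) + 1717)^(1/3))/36)*cos(2^(1/3)*sqrt(3)*z*(-2^(1/3)*(9*sqrt(36393) + 1717)^(1/3) + 8/(9*sqrt(36393) + 1717)^(1/3))/36) + C3*exp(-z*(8*2^(1/3)/(9*sqrt(36393) + 1717)^(1/3) + 4 + 2^(2/3)*(9*sqrt(36393) + 1717)^(1/3))/18) + 12*z^2/49 + 16*z/7 - 118/343


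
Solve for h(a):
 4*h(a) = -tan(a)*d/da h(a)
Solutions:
 h(a) = C1/sin(a)^4


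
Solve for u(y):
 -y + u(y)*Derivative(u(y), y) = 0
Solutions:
 u(y) = -sqrt(C1 + y^2)
 u(y) = sqrt(C1 + y^2)


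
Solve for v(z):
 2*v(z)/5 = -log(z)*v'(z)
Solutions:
 v(z) = C1*exp(-2*li(z)/5)


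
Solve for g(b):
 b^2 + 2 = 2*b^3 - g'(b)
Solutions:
 g(b) = C1 + b^4/2 - b^3/3 - 2*b


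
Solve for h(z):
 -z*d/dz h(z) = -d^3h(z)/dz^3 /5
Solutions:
 h(z) = C1 + Integral(C2*airyai(5^(1/3)*z) + C3*airybi(5^(1/3)*z), z)


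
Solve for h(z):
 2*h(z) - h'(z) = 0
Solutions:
 h(z) = C1*exp(2*z)


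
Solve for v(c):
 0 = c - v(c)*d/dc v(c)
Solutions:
 v(c) = -sqrt(C1 + c^2)
 v(c) = sqrt(C1 + c^2)


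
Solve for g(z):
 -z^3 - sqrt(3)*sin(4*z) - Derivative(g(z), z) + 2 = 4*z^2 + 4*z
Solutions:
 g(z) = C1 - z^4/4 - 4*z^3/3 - 2*z^2 + 2*z + sqrt(3)*cos(4*z)/4


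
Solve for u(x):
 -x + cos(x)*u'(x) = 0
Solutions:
 u(x) = C1 + Integral(x/cos(x), x)


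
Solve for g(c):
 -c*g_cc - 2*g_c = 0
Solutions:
 g(c) = C1 + C2/c


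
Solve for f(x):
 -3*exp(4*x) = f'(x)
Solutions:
 f(x) = C1 - 3*exp(4*x)/4


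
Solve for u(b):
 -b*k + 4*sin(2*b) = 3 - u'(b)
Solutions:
 u(b) = C1 + b^2*k/2 + 3*b + 2*cos(2*b)


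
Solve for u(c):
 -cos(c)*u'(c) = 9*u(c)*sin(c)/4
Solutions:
 u(c) = C1*cos(c)^(9/4)


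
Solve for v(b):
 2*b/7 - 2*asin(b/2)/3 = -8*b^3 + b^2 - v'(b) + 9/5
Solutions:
 v(b) = C1 - 2*b^4 + b^3/3 - b^2/7 + 2*b*asin(b/2)/3 + 9*b/5 + 2*sqrt(4 - b^2)/3


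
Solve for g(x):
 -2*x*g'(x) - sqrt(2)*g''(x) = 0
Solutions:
 g(x) = C1 + C2*erf(2^(3/4)*x/2)


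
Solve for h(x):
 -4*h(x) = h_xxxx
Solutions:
 h(x) = (C1*sin(x) + C2*cos(x))*exp(-x) + (C3*sin(x) + C4*cos(x))*exp(x)


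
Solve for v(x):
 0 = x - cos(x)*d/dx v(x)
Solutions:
 v(x) = C1 + Integral(x/cos(x), x)


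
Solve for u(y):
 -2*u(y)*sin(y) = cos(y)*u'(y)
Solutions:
 u(y) = C1*cos(y)^2


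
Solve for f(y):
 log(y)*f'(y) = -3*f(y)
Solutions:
 f(y) = C1*exp(-3*li(y))


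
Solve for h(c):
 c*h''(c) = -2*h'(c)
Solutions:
 h(c) = C1 + C2/c


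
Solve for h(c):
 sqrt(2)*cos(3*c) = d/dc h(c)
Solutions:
 h(c) = C1 + sqrt(2)*sin(3*c)/3


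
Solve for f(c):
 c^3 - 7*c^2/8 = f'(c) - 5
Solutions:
 f(c) = C1 + c^4/4 - 7*c^3/24 + 5*c


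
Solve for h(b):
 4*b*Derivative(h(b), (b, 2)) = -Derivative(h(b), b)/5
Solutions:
 h(b) = C1 + C2*b^(19/20)


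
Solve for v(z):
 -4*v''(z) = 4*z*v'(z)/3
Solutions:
 v(z) = C1 + C2*erf(sqrt(6)*z/6)


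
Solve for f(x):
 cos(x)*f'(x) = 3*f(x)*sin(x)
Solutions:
 f(x) = C1/cos(x)^3


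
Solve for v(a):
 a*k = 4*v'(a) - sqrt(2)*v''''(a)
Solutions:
 v(a) = C1 + C4*exp(sqrt(2)*a) + a^2*k/8 + (C2*sin(sqrt(6)*a/2) + C3*cos(sqrt(6)*a/2))*exp(-sqrt(2)*a/2)


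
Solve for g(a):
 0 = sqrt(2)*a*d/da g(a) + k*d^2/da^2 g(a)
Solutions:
 g(a) = C1 + C2*sqrt(k)*erf(2^(3/4)*a*sqrt(1/k)/2)


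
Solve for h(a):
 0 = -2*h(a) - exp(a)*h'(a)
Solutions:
 h(a) = C1*exp(2*exp(-a))


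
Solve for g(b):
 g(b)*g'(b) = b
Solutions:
 g(b) = -sqrt(C1 + b^2)
 g(b) = sqrt(C1 + b^2)


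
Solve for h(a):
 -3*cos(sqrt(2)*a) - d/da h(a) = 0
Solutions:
 h(a) = C1 - 3*sqrt(2)*sin(sqrt(2)*a)/2


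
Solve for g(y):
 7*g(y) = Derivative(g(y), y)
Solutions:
 g(y) = C1*exp(7*y)


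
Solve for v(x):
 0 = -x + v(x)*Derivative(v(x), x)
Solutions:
 v(x) = -sqrt(C1 + x^2)
 v(x) = sqrt(C1 + x^2)


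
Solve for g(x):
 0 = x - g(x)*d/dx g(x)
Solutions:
 g(x) = -sqrt(C1 + x^2)
 g(x) = sqrt(C1 + x^2)


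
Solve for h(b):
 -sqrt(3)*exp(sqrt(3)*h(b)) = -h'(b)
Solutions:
 h(b) = sqrt(3)*(2*log(-1/(C1 + sqrt(3)*b)) - log(3))/6


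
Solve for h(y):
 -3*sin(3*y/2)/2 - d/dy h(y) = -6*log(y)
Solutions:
 h(y) = C1 + 6*y*log(y) - 6*y + cos(3*y/2)


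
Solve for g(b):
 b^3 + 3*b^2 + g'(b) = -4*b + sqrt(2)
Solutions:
 g(b) = C1 - b^4/4 - b^3 - 2*b^2 + sqrt(2)*b


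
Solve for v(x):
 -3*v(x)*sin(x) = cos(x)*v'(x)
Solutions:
 v(x) = C1*cos(x)^3


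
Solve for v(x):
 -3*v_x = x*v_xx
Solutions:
 v(x) = C1 + C2/x^2


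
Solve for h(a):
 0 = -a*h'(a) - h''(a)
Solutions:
 h(a) = C1 + C2*erf(sqrt(2)*a/2)


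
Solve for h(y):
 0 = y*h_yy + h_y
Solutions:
 h(y) = C1 + C2*log(y)


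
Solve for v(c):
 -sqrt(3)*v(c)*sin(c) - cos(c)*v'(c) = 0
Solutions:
 v(c) = C1*cos(c)^(sqrt(3))


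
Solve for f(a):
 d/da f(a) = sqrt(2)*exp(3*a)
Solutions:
 f(a) = C1 + sqrt(2)*exp(3*a)/3


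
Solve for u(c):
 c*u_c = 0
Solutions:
 u(c) = C1


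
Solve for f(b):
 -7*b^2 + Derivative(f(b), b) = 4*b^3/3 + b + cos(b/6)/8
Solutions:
 f(b) = C1 + b^4/3 + 7*b^3/3 + b^2/2 + 3*sin(b/6)/4


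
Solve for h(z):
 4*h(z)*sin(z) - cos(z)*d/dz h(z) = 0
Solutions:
 h(z) = C1/cos(z)^4


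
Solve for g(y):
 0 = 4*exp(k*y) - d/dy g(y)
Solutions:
 g(y) = C1 + 4*exp(k*y)/k


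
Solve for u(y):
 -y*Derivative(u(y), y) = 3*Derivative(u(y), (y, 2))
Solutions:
 u(y) = C1 + C2*erf(sqrt(6)*y/6)


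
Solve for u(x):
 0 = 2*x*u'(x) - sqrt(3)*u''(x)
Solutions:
 u(x) = C1 + C2*erfi(3^(3/4)*x/3)


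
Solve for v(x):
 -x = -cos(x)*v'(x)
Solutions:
 v(x) = C1 + Integral(x/cos(x), x)


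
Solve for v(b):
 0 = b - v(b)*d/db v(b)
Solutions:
 v(b) = -sqrt(C1 + b^2)
 v(b) = sqrt(C1 + b^2)


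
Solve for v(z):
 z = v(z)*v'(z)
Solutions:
 v(z) = -sqrt(C1 + z^2)
 v(z) = sqrt(C1 + z^2)


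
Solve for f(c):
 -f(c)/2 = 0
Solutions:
 f(c) = 0


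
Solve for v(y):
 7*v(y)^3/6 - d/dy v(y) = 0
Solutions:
 v(y) = -sqrt(3)*sqrt(-1/(C1 + 7*y))
 v(y) = sqrt(3)*sqrt(-1/(C1 + 7*y))


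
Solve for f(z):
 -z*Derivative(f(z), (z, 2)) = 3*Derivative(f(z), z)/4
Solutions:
 f(z) = C1 + C2*z^(1/4)


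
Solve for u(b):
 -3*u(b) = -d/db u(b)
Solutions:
 u(b) = C1*exp(3*b)


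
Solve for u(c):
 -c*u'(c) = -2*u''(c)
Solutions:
 u(c) = C1 + C2*erfi(c/2)


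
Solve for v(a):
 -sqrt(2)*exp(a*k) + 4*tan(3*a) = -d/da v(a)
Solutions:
 v(a) = C1 + sqrt(2)*Piecewise((exp(a*k)/k, Ne(k, 0)), (a, True)) + 4*log(cos(3*a))/3


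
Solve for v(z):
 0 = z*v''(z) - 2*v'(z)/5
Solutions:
 v(z) = C1 + C2*z^(7/5)


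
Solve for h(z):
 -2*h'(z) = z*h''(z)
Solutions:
 h(z) = C1 + C2/z


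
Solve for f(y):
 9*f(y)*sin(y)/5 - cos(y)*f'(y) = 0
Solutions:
 f(y) = C1/cos(y)^(9/5)


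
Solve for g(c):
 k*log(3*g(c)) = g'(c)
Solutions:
 Integral(1/(log(_y) + log(3)), (_y, g(c))) = C1 + c*k


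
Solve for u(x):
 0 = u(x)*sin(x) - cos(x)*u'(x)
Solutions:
 u(x) = C1/cos(x)


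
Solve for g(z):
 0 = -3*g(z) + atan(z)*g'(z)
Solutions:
 g(z) = C1*exp(3*Integral(1/atan(z), z))


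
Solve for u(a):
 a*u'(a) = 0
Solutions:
 u(a) = C1


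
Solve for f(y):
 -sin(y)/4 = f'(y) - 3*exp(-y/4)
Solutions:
 f(y) = C1 + cos(y)/4 - 12*exp(-y/4)


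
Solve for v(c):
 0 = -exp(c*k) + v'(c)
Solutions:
 v(c) = C1 + exp(c*k)/k


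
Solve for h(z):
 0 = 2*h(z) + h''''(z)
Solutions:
 h(z) = (C1*sin(2^(3/4)*z/2) + C2*cos(2^(3/4)*z/2))*exp(-2^(3/4)*z/2) + (C3*sin(2^(3/4)*z/2) + C4*cos(2^(3/4)*z/2))*exp(2^(3/4)*z/2)


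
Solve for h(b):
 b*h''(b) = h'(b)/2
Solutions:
 h(b) = C1 + C2*b^(3/2)


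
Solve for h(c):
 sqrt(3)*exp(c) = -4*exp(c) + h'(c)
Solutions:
 h(c) = C1 + sqrt(3)*exp(c) + 4*exp(c)


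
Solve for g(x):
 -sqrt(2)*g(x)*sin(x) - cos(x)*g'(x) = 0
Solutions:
 g(x) = C1*cos(x)^(sqrt(2))


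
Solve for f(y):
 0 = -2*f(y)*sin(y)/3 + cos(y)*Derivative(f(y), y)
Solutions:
 f(y) = C1/cos(y)^(2/3)


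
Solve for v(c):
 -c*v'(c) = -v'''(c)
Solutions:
 v(c) = C1 + Integral(C2*airyai(c) + C3*airybi(c), c)


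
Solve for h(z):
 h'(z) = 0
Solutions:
 h(z) = C1


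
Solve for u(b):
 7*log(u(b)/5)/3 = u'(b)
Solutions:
 3*Integral(1/(-log(_y) + log(5)), (_y, u(b)))/7 = C1 - b


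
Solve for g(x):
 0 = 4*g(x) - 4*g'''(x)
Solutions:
 g(x) = C3*exp(x) + (C1*sin(sqrt(3)*x/2) + C2*cos(sqrt(3)*x/2))*exp(-x/2)


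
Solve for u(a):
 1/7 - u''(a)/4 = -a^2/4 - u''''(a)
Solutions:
 u(a) = C1 + C2*a + C3*exp(-a/2) + C4*exp(a/2) + a^4/12 + 30*a^2/7


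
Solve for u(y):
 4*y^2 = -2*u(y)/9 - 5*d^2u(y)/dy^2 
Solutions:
 u(y) = C1*sin(sqrt(10)*y/15) + C2*cos(sqrt(10)*y/15) - 18*y^2 + 810


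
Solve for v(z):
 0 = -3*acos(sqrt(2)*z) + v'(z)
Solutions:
 v(z) = C1 + 3*z*acos(sqrt(2)*z) - 3*sqrt(2)*sqrt(1 - 2*z^2)/2


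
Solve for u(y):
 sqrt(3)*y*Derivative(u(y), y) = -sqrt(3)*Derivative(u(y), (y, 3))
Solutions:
 u(y) = C1 + Integral(C2*airyai(-y) + C3*airybi(-y), y)


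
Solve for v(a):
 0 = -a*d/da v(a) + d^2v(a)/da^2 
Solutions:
 v(a) = C1 + C2*erfi(sqrt(2)*a/2)


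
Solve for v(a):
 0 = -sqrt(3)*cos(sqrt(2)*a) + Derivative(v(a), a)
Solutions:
 v(a) = C1 + sqrt(6)*sin(sqrt(2)*a)/2


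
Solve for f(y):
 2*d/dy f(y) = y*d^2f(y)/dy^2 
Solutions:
 f(y) = C1 + C2*y^3


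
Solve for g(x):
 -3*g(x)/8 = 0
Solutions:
 g(x) = 0


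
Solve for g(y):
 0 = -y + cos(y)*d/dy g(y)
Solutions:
 g(y) = C1 + Integral(y/cos(y), y)


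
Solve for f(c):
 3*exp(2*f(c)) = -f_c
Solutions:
 f(c) = log(-sqrt(-1/(C1 - 3*c))) - log(2)/2
 f(c) = log(-1/(C1 - 3*c))/2 - log(2)/2


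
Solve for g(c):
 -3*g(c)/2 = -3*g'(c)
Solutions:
 g(c) = C1*exp(c/2)


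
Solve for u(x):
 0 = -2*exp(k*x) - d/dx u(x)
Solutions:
 u(x) = C1 - 2*exp(k*x)/k


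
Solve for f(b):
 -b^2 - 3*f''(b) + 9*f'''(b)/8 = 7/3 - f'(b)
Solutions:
 f(b) = C1 + C2*exp(2*b*(2 - sqrt(2))/3) + C3*exp(2*b*(sqrt(2) + 2)/3) + b^3/3 + 3*b^2 + 217*b/12


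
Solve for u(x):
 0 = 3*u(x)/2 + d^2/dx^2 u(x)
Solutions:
 u(x) = C1*sin(sqrt(6)*x/2) + C2*cos(sqrt(6)*x/2)


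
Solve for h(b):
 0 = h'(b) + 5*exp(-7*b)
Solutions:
 h(b) = C1 + 5*exp(-7*b)/7


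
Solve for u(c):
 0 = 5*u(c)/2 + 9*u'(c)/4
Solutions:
 u(c) = C1*exp(-10*c/9)


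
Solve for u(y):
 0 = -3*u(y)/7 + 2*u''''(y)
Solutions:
 u(y) = C1*exp(-14^(3/4)*3^(1/4)*y/14) + C2*exp(14^(3/4)*3^(1/4)*y/14) + C3*sin(14^(3/4)*3^(1/4)*y/14) + C4*cos(14^(3/4)*3^(1/4)*y/14)


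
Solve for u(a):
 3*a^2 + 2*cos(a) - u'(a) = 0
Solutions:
 u(a) = C1 + a^3 + 2*sin(a)


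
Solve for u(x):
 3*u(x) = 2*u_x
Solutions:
 u(x) = C1*exp(3*x/2)


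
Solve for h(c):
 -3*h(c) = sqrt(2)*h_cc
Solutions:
 h(c) = C1*sin(2^(3/4)*sqrt(3)*c/2) + C2*cos(2^(3/4)*sqrt(3)*c/2)


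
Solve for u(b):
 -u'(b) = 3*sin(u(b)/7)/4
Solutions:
 3*b/4 + 7*log(cos(u(b)/7) - 1)/2 - 7*log(cos(u(b)/7) + 1)/2 = C1


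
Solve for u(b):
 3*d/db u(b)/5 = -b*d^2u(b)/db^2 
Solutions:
 u(b) = C1 + C2*b^(2/5)


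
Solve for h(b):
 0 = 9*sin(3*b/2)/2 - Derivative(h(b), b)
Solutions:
 h(b) = C1 - 3*cos(3*b/2)


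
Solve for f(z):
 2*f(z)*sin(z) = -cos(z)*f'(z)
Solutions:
 f(z) = C1*cos(z)^2


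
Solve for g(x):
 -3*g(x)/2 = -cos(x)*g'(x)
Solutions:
 g(x) = C1*(sin(x) + 1)^(3/4)/(sin(x) - 1)^(3/4)


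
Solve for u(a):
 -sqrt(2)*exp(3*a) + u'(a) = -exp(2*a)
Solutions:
 u(a) = C1 + sqrt(2)*exp(3*a)/3 - exp(2*a)/2


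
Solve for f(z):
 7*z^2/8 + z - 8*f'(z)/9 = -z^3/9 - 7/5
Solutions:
 f(z) = C1 + z^4/32 + 21*z^3/64 + 9*z^2/16 + 63*z/40


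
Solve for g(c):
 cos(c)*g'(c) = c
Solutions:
 g(c) = C1 + Integral(c/cos(c), c)


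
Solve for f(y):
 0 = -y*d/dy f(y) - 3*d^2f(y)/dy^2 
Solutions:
 f(y) = C1 + C2*erf(sqrt(6)*y/6)


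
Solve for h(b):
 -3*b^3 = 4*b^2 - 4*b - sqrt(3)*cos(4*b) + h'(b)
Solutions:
 h(b) = C1 - 3*b^4/4 - 4*b^3/3 + 2*b^2 + sqrt(3)*sin(4*b)/4


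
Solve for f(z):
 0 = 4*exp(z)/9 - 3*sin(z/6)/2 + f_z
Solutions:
 f(z) = C1 - 4*exp(z)/9 - 9*cos(z/6)


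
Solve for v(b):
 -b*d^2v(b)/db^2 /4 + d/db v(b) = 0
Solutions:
 v(b) = C1 + C2*b^5


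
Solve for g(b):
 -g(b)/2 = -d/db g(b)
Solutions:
 g(b) = C1*exp(b/2)


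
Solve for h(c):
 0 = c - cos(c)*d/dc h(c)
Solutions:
 h(c) = C1 + Integral(c/cos(c), c)


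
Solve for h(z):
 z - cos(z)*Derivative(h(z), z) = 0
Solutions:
 h(z) = C1 + Integral(z/cos(z), z)


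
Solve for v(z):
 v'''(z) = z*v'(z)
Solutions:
 v(z) = C1 + Integral(C2*airyai(z) + C3*airybi(z), z)


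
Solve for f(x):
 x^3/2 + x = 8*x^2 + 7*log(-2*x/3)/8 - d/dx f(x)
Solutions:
 f(x) = C1 - x^4/8 + 8*x^3/3 - x^2/2 + 7*x*log(-x)/8 + 7*x*(-log(3) - 1 + log(2))/8


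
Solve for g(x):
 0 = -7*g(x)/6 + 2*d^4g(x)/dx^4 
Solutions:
 g(x) = C1*exp(-sqrt(2)*3^(3/4)*7^(1/4)*x/6) + C2*exp(sqrt(2)*3^(3/4)*7^(1/4)*x/6) + C3*sin(sqrt(2)*3^(3/4)*7^(1/4)*x/6) + C4*cos(sqrt(2)*3^(3/4)*7^(1/4)*x/6)


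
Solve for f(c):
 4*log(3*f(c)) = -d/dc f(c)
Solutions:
 Integral(1/(log(_y) + log(3)), (_y, f(c)))/4 = C1 - c


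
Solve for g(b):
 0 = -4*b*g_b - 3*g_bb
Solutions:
 g(b) = C1 + C2*erf(sqrt(6)*b/3)


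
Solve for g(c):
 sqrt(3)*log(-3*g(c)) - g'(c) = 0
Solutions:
 -sqrt(3)*Integral(1/(log(-_y) + log(3)), (_y, g(c)))/3 = C1 - c


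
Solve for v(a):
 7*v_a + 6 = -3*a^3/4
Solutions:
 v(a) = C1 - 3*a^4/112 - 6*a/7


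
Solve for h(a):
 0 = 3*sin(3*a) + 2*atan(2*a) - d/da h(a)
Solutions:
 h(a) = C1 + 2*a*atan(2*a) - log(4*a^2 + 1)/2 - cos(3*a)


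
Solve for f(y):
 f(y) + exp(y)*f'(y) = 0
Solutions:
 f(y) = C1*exp(exp(-y))


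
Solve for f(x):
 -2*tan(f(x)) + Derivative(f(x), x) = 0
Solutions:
 f(x) = pi - asin(C1*exp(2*x))
 f(x) = asin(C1*exp(2*x))


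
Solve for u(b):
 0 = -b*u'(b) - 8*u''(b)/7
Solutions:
 u(b) = C1 + C2*erf(sqrt(7)*b/4)


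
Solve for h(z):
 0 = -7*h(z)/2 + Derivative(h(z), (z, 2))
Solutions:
 h(z) = C1*exp(-sqrt(14)*z/2) + C2*exp(sqrt(14)*z/2)


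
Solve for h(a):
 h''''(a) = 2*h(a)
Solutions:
 h(a) = C1*exp(-2^(1/4)*a) + C2*exp(2^(1/4)*a) + C3*sin(2^(1/4)*a) + C4*cos(2^(1/4)*a)


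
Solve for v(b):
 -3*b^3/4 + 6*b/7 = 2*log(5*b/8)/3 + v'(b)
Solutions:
 v(b) = C1 - 3*b^4/16 + 3*b^2/7 - 2*b*log(b)/3 - 2*b*log(5)/3 + 2*b/3 + 2*b*log(2)


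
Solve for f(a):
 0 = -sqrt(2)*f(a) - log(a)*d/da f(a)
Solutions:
 f(a) = C1*exp(-sqrt(2)*li(a))


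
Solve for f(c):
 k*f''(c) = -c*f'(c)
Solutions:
 f(c) = C1 + C2*sqrt(k)*erf(sqrt(2)*c*sqrt(1/k)/2)


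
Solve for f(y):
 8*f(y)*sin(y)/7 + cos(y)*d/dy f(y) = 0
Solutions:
 f(y) = C1*cos(y)^(8/7)


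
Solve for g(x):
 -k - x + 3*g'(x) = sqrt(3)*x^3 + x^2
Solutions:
 g(x) = C1 + k*x/3 + sqrt(3)*x^4/12 + x^3/9 + x^2/6
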